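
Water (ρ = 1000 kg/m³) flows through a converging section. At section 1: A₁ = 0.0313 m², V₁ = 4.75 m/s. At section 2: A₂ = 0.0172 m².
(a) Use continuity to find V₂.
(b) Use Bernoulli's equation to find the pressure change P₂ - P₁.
(a) Continuity: A₁V₁=A₂V₂ -> V₂=A₁V₁/A₂=0.0313*4.75/0.0172=8.64 m/s
(b) Bernoulli: P₂-P₁=0.5*rho*(V₁^2-V₂^2)/1000=0.5*1000*(4.75^2-8.64^2)/1000=-26.04 kPa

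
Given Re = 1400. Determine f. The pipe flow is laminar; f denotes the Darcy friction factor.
Formula: f = \frac{64}{Re}
f = 64/1400 = 0.04571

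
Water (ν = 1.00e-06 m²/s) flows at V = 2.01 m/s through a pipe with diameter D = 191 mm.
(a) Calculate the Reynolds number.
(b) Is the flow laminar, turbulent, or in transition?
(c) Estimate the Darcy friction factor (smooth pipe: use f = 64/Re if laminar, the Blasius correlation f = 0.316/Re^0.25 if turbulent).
(a) Re = V·D/ν = 2.01·0.191/1.00e-06 = 383910
(b) Flow regime: turbulent (Re > 4000)
(c) Friction factor: f = 0.316/Re^0.25 = 0.316/383910^0.25 = 0.01269 (Blasius is strictly valid for Re ≲ 1e5; used here as the smooth-pipe estimate the problem specifies)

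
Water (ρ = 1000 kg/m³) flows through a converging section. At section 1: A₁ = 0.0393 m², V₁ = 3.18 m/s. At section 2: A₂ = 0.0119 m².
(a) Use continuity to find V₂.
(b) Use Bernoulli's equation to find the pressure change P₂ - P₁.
(a) Continuity: A₁V₁=A₂V₂ -> V₂=A₁V₁/A₂=0.0393*3.18/0.0119=10.50 m/s
(b) Bernoulli: P₂-P₁=0.5*rho*(V₁^2-V₂^2)/1000=0.5*1000*(3.18^2-10.50^2)/1000=-50.07 kPa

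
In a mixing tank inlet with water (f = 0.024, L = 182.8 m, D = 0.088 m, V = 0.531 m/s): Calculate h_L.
Formula: h_L = f \frac{L}{D} \frac{V^2}{2g}
h_L = 0.024·(182.8/0.088)·0.531²/(2·9.81) = 0.7165 m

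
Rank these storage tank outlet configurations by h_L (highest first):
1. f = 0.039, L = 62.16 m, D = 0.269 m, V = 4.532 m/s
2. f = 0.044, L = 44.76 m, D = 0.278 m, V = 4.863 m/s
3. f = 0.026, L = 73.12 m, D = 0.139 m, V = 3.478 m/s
Case 1: h_L = 9.434 m
Case 2: h_L = 8.539 m
Case 3: h_L = 8.432 m
Ranking (highest first): 1, 2, 3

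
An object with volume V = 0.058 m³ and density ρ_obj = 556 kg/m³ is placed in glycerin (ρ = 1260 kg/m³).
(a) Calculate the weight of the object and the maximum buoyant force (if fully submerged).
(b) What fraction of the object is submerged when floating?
(a) W=rho_obj*g*V=556*9.81*0.058=316.4 N; F_B(max)=rho*g*V=1260*9.81*0.058=716.9 N
(b) Floating fraction=rho_obj/rho=556/1260=0.441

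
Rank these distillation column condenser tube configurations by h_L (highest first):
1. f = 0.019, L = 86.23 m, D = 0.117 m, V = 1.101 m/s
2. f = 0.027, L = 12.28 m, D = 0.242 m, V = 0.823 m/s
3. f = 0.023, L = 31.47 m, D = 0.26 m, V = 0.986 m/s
Case 1: h_L = 0.8652 m
Case 2: h_L = 0.0473 m
Case 3: h_L = 0.1379 m
Ranking (highest first): 1, 3, 2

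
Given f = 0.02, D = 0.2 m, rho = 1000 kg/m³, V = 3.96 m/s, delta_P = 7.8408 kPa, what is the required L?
Formula: \Delta P = f \frac{L}{D} \frac{\rho V^2}{2}
Substituting knowns: 7.8408 = 0.02·(L/0.2)·0.5·1000·3.96²/1000
Solving for L: L = (7.8408·1000)·0.2/(0.02·0.5·1000·3.96²) = 10 m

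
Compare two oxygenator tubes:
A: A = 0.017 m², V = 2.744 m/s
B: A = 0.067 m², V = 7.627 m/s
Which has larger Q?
Q(A) = 46.65 L/s, Q(B) = 511 L/s. Answer: B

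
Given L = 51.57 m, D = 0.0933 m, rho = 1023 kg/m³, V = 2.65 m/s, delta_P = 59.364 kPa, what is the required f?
Formula: \Delta P = f \frac{L}{D} \frac{\rho V^2}{2}
Substituting knowns: 59.364 = f·(51.57/0.0933)·0.5·1023·2.65²/1000
Solving for f: f = (59.364·1000)/((51.57/0.0933)·0.5·1023·2.65²) = 0.0299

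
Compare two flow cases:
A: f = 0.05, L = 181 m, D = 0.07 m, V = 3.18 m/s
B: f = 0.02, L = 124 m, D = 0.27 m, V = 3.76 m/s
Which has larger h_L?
h_L(A) = 66.64 m, h_L(B) = 6.619 m. Answer: A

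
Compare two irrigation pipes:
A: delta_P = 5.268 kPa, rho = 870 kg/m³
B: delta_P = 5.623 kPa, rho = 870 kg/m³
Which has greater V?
V(A) = 3.48 m/s, V(B) = 3.595 m/s. Answer: B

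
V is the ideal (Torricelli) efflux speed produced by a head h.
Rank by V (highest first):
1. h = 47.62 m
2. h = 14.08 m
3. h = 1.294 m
Case 1: V = 30.57 m/s
Case 2: V = 16.62 m/s
Case 3: V = 5.039 m/s
Ranking (highest first): 1, 2, 3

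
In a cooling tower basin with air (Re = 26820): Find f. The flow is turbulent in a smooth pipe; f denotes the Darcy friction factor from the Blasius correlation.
Formula: f = \frac{0.316}{Re^{0.25}}
f = 0.316/26820^0.25 = 0.02469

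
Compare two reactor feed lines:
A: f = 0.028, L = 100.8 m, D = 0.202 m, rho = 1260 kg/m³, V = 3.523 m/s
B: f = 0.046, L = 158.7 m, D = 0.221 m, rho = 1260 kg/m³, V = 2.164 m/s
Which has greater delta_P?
delta_P(A) = 109.3 kPa, delta_P(B) = 97.45 kPa. Answer: A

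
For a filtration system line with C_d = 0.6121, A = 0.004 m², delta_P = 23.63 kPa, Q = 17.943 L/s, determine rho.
Formula: Q = C_d A \sqrt{\frac{2 \Delta P}{\rho}}
Substituting knowns: 17.943 = 0.6121·0.004·√(2·(23.63·1000)/rho)·1000
Solving for rho: rho = 2·(23.63·1000)/((17.943/1000)/(0.6121·0.004))² = 880 kg/m³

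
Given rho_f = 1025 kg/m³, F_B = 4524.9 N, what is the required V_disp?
Formula: F_B = \rho_f g V_{disp}
Substituting knowns: 4524.9 = 1025·9.81·V_disp
Solving for V_disp: V_disp = 4524.9/(1025·9.81) = 0.45 m³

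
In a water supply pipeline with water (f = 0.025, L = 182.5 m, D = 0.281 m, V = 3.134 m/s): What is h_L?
Formula: h_L = f \frac{L}{D} \frac{V^2}{2g}
h_L = 0.025·(182.5/0.281)·3.134²/(2·9.81) = 8.128 m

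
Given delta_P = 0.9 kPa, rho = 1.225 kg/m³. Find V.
Formula: V = \sqrt{\frac{2 \Delta P}{\rho}}
V = √(2·(0.9·1000)/1.225) = 38.33 m/s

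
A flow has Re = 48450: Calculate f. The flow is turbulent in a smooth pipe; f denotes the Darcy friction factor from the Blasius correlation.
Formula: f = \frac{0.316}{Re^{0.25}}
f = 0.316/48450^0.25 = 0.0213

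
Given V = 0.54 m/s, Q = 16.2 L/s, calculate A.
Formula: Q = A V
Substituting knowns: 16.2 = A·0.54·1000
Solving for A: A = (16.2/1000)/0.54 = 0.03 m²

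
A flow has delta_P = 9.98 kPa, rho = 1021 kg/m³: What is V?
Formula: V = \sqrt{\frac{2 \Delta P}{\rho}}
V = √(2·(9.98·1000)/1021) = 4.421 m/s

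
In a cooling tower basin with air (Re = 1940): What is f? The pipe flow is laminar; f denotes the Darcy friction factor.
Formula: f = \frac{64}{Re}
f = 64/1940 = 0.03299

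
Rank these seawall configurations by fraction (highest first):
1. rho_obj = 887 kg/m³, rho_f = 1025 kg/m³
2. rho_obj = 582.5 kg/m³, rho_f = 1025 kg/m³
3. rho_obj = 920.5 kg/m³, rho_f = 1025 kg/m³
Case 1: fraction = 0.8654
Case 2: fraction = 0.5683
Case 3: fraction = 0.898
Ranking (highest first): 3, 1, 2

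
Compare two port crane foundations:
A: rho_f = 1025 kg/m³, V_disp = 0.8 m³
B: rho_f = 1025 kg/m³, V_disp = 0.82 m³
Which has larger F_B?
F_B(A) = 8044 N, F_B(B) = 8245 N. Answer: B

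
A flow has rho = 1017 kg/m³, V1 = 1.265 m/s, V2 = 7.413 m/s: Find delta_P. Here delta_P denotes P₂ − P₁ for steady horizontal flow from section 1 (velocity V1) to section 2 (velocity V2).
Formula: \Delta P = \frac{1}{2} \rho (V_1^2 - V_2^2)
delta_P = 0.5·1017·(1.265² − 7.413²)/1000 = -27.13 kPa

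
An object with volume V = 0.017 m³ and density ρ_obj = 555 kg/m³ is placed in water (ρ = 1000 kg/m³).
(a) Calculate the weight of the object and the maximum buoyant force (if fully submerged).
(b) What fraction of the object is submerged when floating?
(a) W=rho_obj*g*V=555*9.81*0.017=92.6 N; F_B(max)=rho*g*V=1000*9.81*0.017=166.8 N
(b) Floating fraction=rho_obj/rho=555/1000=0.555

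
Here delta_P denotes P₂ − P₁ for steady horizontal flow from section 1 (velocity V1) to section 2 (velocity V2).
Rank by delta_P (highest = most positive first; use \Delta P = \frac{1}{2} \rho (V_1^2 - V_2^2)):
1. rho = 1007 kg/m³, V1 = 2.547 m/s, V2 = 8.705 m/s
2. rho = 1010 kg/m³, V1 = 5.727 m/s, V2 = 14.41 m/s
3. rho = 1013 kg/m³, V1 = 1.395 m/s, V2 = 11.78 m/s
Case 1: delta_P = -34.89 kPa
Case 2: delta_P = -88.3 kPa
Case 3: delta_P = -69.3 kPa
Ranking (highest first): 1, 3, 2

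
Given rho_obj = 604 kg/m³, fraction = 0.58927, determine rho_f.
Formula: f_{sub} = \frac{\rho_{obj}}{\rho_f}
Substituting knowns: 0.58927 = 604/rho_f
Solving for rho_f: rho_f = 604/0.58927 = 1025 kg/m³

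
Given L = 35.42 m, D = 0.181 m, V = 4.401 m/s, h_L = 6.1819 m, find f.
Formula: h_L = f \frac{L}{D} \frac{V^2}{2g}
Substituting knowns: 6.1819 = f·(35.42/0.181)·4.401²/(2·9.81)
Solving for f: f = 6.1819·2·9.81/((35.42/0.181)·4.401²) = 0.032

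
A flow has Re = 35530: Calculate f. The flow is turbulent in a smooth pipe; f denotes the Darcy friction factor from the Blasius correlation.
Formula: f = \frac{0.316}{Re^{0.25}}
f = 0.316/35530^0.25 = 0.02302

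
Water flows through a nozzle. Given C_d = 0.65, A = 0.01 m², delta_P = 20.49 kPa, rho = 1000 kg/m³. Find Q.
Formula: Q = C_d A \sqrt{\frac{2 \Delta P}{\rho}}
Q = 0.65·0.01·√(2·(20.49·1000)/1000)·1000 = 41.61 L/s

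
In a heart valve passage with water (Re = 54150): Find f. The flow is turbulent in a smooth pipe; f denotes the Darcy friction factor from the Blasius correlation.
Formula: f = \frac{0.316}{Re^{0.25}}
f = 0.316/54150^0.25 = 0.02072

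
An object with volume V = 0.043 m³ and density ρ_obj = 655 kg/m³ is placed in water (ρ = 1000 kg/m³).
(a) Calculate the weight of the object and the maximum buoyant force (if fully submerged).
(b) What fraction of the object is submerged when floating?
(a) W=rho_obj*g*V=655*9.81*0.043=276.3 N; F_B(max)=rho*g*V=1000*9.81*0.043=421.8 N
(b) Floating fraction=rho_obj/rho=655/1000=0.655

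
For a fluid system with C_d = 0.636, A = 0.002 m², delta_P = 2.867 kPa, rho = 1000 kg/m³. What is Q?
Formula: Q = C_d A \sqrt{\frac{2 \Delta P}{\rho}}
Q = 0.636·0.002·√(2·(2.867·1000)/1000)·1000 = 3.046 L/s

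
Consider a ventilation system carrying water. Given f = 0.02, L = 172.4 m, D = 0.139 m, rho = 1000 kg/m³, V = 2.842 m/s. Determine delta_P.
Formula: \Delta P = f \frac{L}{D} \frac{\rho V^2}{2}
delta_P = 0.02·(172.4/0.139)·0.5·1000·2.842²/1000 = 100.2 kPa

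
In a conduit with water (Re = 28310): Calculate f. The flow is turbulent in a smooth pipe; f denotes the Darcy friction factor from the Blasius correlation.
Formula: f = \frac{0.316}{Re^{0.25}}
f = 0.316/28310^0.25 = 0.02436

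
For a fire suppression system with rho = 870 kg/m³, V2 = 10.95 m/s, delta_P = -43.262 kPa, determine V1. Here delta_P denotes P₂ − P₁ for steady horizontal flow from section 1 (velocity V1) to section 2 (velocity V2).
Formula: \Delta P = \frac{1}{2} \rho (V_1^2 - V_2^2)
Substituting knowns: -43.262 = 0.5·870·(V1² − 10.95²)/1000
Solving for V1: V1 = √(10.95² + 2·(-43.262·1000)/870) = 4.522 m/s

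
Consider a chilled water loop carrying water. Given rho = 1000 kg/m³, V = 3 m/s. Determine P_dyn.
Formula: P_{dyn} = \frac{1}{2} \rho V^2
P_dyn = 0.5·1000·3²/1000 = 4.5 kPa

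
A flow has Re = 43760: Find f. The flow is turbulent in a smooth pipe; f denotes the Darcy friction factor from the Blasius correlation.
Formula: f = \frac{0.316}{Re^{0.25}}
f = 0.316/43760^0.25 = 0.02185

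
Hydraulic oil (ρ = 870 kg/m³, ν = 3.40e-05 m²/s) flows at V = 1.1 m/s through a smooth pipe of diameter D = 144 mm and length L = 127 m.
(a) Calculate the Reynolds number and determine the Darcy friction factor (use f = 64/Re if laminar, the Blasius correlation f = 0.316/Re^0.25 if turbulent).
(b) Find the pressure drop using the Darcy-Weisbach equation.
(a) Re = V·D/ν = 1.1·0.144/3.40e-05 = 4658.8 → turbulent (Re > 4000); f = 0.316/Re^0.25 = 0.316/4658.8^0.25 = 0.038249
(b) Darcy-Weisbach: ΔP = f·(L/D)·½ρV²/1000 = 0.038249·(127/0.144)·½·870·1.1²/1000 = 17.76 kPa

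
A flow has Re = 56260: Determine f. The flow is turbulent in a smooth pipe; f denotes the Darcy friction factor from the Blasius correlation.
Formula: f = \frac{0.316}{Re^{0.25}}
f = 0.316/56260^0.25 = 0.02052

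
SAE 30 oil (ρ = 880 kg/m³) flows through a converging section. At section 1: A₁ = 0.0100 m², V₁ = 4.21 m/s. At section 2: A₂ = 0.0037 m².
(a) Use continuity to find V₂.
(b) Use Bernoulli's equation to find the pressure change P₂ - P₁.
(a) Continuity: A₁V₁=A₂V₂ -> V₂=A₁V₁/A₂=0.0100*4.21/0.0037=11.38 m/s
(b) Bernoulli: P₂-P₁=0.5*rho*(V₁^2-V₂^2)/1000=0.5*880*(4.21^2-11.38^2)/1000=-49.18 kPa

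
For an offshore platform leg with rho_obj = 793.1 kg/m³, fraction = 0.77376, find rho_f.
Formula: f_{sub} = \frac{\rho_{obj}}{\rho_f}
Substituting knowns: 0.77376 = 793.1/rho_f
Solving for rho_f: rho_f = 793.1/0.77376 = 1025 kg/m³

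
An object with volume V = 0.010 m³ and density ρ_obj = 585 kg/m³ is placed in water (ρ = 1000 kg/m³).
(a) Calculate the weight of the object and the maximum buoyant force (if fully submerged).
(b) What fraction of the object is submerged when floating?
(a) W=rho_obj*g*V=585*9.81*0.010=57.4 N; F_B(max)=rho*g*V=1000*9.81*0.010=98.1 N
(b) Floating fraction=rho_obj/rho=585/1000=0.585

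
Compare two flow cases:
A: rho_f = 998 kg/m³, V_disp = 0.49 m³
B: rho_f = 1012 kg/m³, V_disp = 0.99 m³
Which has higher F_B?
F_B(A) = 4797 N, F_B(B) = 9828 N. Answer: B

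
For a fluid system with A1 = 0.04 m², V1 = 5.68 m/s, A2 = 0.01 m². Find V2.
Formula: V_2 = \frac{A_1 V_1}{A_2}
V2 = 0.04·5.68/0.01 = 22.72 m/s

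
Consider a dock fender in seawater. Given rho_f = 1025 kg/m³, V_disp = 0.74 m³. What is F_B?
Formula: F_B = \rho_f g V_{disp}
F_B = 1025·9.81·0.74 = 7441 N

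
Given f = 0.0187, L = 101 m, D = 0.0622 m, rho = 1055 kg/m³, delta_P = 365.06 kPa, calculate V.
Formula: \Delta P = f \frac{L}{D} \frac{\rho V^2}{2}
Substituting knowns: 365.06 = 0.0187·(101/0.0622)·0.5·1055·V²/1000
Solving for V: V = √((365.06·1000)/(0.0187·(101/0.0622)·0.5·1055)) = 4.774 m/s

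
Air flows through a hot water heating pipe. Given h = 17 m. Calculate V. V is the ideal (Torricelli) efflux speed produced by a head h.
Formula: V = \sqrt{2 g h}
V = √(2·9.81·17) = 18.26 m/s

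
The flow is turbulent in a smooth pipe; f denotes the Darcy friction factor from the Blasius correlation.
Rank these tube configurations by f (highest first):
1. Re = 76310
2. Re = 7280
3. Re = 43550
Case 1: f = 0.01901
Case 2: f = 0.03421
Case 3: f = 0.02187
Ranking (highest first): 2, 3, 1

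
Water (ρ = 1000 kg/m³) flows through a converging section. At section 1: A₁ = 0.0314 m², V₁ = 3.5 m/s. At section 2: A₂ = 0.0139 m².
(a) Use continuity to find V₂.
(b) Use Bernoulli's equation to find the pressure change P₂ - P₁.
(a) Continuity: A₁V₁=A₂V₂ -> V₂=A₁V₁/A₂=0.0314*3.5/0.0139=7.91 m/s
(b) Bernoulli: P₂-P₁=0.5*rho*(V₁^2-V₂^2)/1000=0.5*1000*(3.5^2-7.91^2)/1000=-25.16 kPa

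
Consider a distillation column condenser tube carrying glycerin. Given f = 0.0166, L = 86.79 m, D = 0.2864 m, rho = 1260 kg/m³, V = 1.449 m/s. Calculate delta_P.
Formula: \Delta P = f \frac{L}{D} \frac{\rho V^2}{2}
delta_P = 0.0166·(86.79/0.2864)·0.5·1260·1.449²/1000 = 6.654 kPa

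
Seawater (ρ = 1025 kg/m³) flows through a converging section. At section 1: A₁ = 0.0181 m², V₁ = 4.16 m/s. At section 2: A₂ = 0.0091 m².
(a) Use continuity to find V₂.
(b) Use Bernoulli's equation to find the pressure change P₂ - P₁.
(a) Continuity: A₁V₁=A₂V₂ -> V₂=A₁V₁/A₂=0.0181*4.16/0.0091=8.27 m/s
(b) Bernoulli: P₂-P₁=0.5*rho*(V₁^2-V₂^2)/1000=0.5*1025*(4.16^2-8.27^2)/1000=-26.18 kPa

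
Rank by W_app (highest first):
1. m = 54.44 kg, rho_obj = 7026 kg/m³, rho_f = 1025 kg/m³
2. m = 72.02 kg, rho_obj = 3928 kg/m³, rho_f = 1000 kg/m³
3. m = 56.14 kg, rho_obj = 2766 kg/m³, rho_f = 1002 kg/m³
Case 1: W_app = 456.1 N
Case 2: W_app = 526.6 N
Case 3: W_app = 351.2 N
Ranking (highest first): 2, 1, 3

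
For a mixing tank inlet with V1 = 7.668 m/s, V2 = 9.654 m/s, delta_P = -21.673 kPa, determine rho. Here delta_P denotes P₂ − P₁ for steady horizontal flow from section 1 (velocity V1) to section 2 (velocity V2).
Formula: \Delta P = \frac{1}{2} \rho (V_1^2 - V_2^2)
Substituting knowns: -21.673 = 0.5·rho·(7.668² − 9.654²)/1000
Solving for rho: rho = 2·(-21.673·1000)/(7.668² − 9.654²) = 1260 kg/m³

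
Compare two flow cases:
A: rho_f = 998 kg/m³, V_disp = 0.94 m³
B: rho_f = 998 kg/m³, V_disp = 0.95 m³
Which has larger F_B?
F_B(A) = 9203 N, F_B(B) = 9301 N. Answer: B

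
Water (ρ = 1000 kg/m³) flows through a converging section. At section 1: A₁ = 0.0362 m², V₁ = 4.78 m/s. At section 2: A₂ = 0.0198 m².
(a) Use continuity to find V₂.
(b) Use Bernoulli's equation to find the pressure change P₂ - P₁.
(a) Continuity: A₁V₁=A₂V₂ -> V₂=A₁V₁/A₂=0.0362*4.78/0.0198=8.74 m/s
(b) Bernoulli: P₂-P₁=0.5*rho*(V₁^2-V₂^2)/1000=0.5*1000*(4.78^2-8.74^2)/1000=-26.77 kPa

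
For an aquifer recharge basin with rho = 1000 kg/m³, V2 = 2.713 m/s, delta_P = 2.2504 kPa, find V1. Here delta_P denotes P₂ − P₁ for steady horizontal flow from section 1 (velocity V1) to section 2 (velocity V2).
Formula: \Delta P = \frac{1}{2} \rho (V_1^2 - V_2^2)
Substituting knowns: 2.2504 = 0.5·1000·(V1² − 2.713²)/1000
Solving for V1: V1 = √(2.713² + 2·(2.2504·1000)/1000) = 3.444 m/s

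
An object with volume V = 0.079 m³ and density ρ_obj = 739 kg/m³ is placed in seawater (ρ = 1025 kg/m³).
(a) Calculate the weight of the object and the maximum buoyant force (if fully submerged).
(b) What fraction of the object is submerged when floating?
(a) W=rho_obj*g*V=739*9.81*0.079=572.7 N; F_B(max)=rho*g*V=1025*9.81*0.079=794.4 N
(b) Floating fraction=rho_obj/rho=739/1025=0.721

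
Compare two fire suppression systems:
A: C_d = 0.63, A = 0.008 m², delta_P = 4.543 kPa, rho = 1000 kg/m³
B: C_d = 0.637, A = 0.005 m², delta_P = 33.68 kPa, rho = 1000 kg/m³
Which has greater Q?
Q(A) = 15.19 L/s, Q(B) = 26.14 L/s. Answer: B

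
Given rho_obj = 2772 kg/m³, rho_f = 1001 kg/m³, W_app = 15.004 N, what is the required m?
Formula: W_{app} = mg\left(1 - \frac{\rho_f}{\rho_{obj}}\right)
Substituting knowns: 15.004 = m·9.81·(1 − 1001/2772)
Solving for m: m = 15.004/(9.81·(1 − 1001/2772)) = 2.394 kg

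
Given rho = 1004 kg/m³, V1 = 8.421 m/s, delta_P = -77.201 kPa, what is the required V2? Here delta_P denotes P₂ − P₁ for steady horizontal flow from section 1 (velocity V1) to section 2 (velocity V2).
Formula: \Delta P = \frac{1}{2} \rho (V_1^2 - V_2^2)
Substituting knowns: -77.201 = 0.5·1004·(8.421² − V2²)/1000
Solving for V2: V2 = √(8.421² − 2·(-77.201·1000)/1004) = 14.99 m/s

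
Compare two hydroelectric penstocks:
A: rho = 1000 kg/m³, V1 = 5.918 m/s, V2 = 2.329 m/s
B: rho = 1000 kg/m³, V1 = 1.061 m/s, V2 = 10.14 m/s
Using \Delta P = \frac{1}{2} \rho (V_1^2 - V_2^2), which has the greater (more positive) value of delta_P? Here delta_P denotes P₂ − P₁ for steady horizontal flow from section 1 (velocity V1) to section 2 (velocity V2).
delta_P(A) = 14.8 kPa, delta_P(B) = -50.85 kPa. Answer: A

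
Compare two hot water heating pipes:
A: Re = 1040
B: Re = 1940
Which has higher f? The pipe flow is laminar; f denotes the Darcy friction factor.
f(A) = 0.06154, f(B) = 0.03299. Answer: A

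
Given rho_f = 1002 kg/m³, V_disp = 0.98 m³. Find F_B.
Formula: F_B = \rho_f g V_{disp}
F_B = 1002·9.81·0.98 = 9633 N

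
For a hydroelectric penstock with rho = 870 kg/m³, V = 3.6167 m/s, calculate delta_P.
Formula: V = \sqrt{\frac{2 \Delta P}{\rho}}
Substituting knowns: 3.6167 = √(2·(delta_P·1000)/870)
Solving for delta_P: delta_P = 3.6167²·870/2/1000 = 5.69 kPa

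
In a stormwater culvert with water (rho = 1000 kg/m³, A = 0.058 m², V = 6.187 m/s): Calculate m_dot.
Formula: \dot{m} = \rho A V
m_dot = 1000·0.058·6.187 = 358.8 kg/s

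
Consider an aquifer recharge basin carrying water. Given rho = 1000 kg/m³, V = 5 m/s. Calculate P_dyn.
Formula: P_{dyn} = \frac{1}{2} \rho V^2
P_dyn = 0.5·1000·5²/1000 = 12.5 kPa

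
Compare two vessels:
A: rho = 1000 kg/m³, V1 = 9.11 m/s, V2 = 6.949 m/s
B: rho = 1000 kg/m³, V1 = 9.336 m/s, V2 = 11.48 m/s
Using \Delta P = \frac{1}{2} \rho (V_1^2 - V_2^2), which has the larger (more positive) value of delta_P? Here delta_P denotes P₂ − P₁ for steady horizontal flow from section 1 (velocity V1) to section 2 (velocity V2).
delta_P(A) = 17.35 kPa, delta_P(B) = -22.31 kPa. Answer: A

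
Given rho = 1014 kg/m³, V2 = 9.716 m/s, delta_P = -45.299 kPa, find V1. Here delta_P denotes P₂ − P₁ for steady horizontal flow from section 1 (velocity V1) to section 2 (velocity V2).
Formula: \Delta P = \frac{1}{2} \rho (V_1^2 - V_2^2)
Substituting knowns: -45.299 = 0.5·1014·(V1² − 9.716²)/1000
Solving for V1: V1 = √(9.716² + 2·(-45.299·1000)/1014) = 2.248 m/s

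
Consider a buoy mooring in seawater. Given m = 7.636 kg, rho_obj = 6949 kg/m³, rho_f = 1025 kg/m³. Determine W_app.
Formula: W_{app} = mg\left(1 - \frac{\rho_f}{\rho_{obj}}\right)
W_app = 7.636·9.81·(1 − 1025/6949) = 63.86 N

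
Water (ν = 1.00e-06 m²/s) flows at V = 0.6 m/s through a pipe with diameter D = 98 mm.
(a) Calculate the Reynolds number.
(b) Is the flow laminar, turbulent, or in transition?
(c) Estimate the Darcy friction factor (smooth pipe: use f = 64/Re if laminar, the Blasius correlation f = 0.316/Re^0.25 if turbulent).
(a) Re = V·D/ν = 0.6·0.098/1.00e-06 = 58800
(b) Flow regime: turbulent (Re > 4000)
(c) Friction factor: f = 0.316/Re^0.25 = 0.316/58800^0.25 = 0.02029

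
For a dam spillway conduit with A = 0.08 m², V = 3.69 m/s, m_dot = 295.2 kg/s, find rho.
Formula: \dot{m} = \rho A V
Substituting knowns: 295.2 = rho·0.08·3.69
Solving for rho: rho = 295.2/(0.08·3.69) = 1000 kg/m³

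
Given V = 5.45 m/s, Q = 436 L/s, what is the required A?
Formula: Q = A V
Substituting knowns: 436 = A·5.45·1000
Solving for A: A = (436/1000)/5.45 = 0.08 m²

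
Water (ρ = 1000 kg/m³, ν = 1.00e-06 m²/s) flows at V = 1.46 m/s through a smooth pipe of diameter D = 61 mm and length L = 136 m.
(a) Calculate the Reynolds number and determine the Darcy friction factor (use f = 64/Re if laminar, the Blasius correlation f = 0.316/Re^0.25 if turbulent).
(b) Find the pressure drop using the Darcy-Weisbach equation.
(a) Re = V·D/ν = 1.46·0.061/1.00e-06 = 89060 → turbulent (Re > 4000); f = 0.316/Re^0.25 = 0.316/89060^0.25 = 0.018292
(b) Darcy-Weisbach: ΔP = f·(L/D)·½ρV²/1000 = 0.018292·(136/0.061)·½·1000·1.46²/1000 = 43.47 kPa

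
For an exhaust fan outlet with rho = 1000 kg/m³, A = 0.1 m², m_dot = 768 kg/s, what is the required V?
Formula: \dot{m} = \rho A V
Substituting knowns: 768 = 1000·0.1·V
Solving for V: V = 768/(1000·0.1) = 7.68 m/s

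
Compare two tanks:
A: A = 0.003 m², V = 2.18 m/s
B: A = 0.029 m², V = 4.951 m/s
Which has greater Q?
Q(A) = 6.54 L/s, Q(B) = 143.6 L/s. Answer: B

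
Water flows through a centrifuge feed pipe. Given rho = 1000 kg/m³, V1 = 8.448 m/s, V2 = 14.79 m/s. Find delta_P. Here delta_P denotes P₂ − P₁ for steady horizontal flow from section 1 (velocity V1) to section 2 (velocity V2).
Formula: \Delta P = \frac{1}{2} \rho (V_1^2 - V_2^2)
delta_P = 0.5·1000·(8.448² − 14.79²)/1000 = -73.69 kPa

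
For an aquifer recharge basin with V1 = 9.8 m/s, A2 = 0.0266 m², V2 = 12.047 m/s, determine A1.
Formula: V_2 = \frac{A_1 V_1}{A_2}
Substituting knowns: 12.047 = A1·9.8/0.0266
Solving for A1: A1 = 12.047·0.0266/9.8 = 0.0327 m²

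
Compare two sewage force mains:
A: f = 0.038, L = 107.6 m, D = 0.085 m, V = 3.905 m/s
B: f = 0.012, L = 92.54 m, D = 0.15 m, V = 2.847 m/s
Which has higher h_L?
h_L(A) = 37.39 m, h_L(B) = 3.058 m. Answer: A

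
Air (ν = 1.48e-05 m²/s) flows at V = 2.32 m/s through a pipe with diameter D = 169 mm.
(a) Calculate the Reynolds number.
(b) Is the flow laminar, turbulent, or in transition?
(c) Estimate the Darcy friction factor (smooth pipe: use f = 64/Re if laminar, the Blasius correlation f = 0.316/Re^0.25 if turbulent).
(a) Re = V·D/ν = 2.32·0.169/1.48e-05 = 26492
(b) Flow regime: turbulent (Re > 4000)
(c) Friction factor: f = 0.316/Re^0.25 = 0.316/26492^0.25 = 0.02477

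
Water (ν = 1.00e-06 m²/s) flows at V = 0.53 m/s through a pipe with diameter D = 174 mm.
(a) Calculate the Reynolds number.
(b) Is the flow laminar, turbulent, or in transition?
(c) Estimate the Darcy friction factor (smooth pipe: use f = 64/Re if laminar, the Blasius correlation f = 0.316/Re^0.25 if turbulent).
(a) Re = V·D/ν = 0.53·0.174/1.00e-06 = 92220
(b) Flow regime: turbulent (Re > 4000)
(c) Friction factor: f = 0.316/Re^0.25 = 0.316/92220^0.25 = 0.01813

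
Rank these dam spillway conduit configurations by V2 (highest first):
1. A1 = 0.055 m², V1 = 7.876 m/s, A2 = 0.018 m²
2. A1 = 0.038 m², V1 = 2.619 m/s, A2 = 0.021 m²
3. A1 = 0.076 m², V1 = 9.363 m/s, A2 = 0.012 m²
Case 1: V2 = 24.07 m/s
Case 2: V2 = 4.739 m/s
Case 3: V2 = 59.3 m/s
Ranking (highest first): 3, 1, 2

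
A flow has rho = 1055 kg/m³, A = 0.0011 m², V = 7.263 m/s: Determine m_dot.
Formula: \dot{m} = \rho A V
m_dot = 1055·0.0011·7.263 = 8.429 kg/s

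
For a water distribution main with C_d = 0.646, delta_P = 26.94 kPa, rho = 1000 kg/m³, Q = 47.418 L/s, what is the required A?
Formula: Q = C_d A \sqrt{\frac{2 \Delta P}{\rho}}
Substituting knowns: 47.418 = 0.646·A·√(2·(26.94·1000)/1000)·1000
Solving for A: A = (47.418/1000)/(0.646·√(2·(26.94·1000)/1000)) = 0.01 m²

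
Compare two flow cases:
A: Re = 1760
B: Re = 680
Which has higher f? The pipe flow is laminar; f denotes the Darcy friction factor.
f(A) = 0.03636, f(B) = 0.09412. Answer: B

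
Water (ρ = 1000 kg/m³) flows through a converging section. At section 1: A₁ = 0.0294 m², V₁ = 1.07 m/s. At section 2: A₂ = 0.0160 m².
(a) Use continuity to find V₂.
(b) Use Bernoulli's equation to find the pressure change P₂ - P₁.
(a) Continuity: A₁V₁=A₂V₂ -> V₂=A₁V₁/A₂=0.0294*1.07/0.0160=1.97 m/s
(b) Bernoulli: P₂-P₁=0.5*rho*(V₁^2-V₂^2)/1000=0.5*1000*(1.07^2-1.97^2)/1000=-1.368 kPa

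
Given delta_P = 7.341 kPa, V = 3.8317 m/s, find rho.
Formula: V = \sqrt{\frac{2 \Delta P}{\rho}}
Substituting knowns: 3.8317 = √(2·(7.341·1000)/rho)
Solving for rho: rho = 2·(7.341·1000)/3.8317² = 1000 kg/m³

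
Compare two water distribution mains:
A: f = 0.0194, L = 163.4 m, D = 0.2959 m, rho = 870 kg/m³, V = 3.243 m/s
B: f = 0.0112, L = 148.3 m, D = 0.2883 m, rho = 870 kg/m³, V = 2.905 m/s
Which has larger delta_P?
delta_P(A) = 49.01 kPa, delta_P(B) = 21.15 kPa. Answer: A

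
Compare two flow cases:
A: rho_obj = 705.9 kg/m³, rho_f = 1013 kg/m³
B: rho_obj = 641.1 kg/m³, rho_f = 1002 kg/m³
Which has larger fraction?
fraction(A) = 0.6968, fraction(B) = 0.6398. Answer: A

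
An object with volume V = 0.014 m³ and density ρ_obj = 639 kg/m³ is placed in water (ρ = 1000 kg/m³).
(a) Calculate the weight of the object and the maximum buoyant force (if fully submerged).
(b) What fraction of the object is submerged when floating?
(a) W=rho_obj*g*V=639*9.81*0.014=87.8 N; F_B(max)=rho*g*V=1000*9.81*0.014=137.3 N
(b) Floating fraction=rho_obj/rho=639/1000=0.639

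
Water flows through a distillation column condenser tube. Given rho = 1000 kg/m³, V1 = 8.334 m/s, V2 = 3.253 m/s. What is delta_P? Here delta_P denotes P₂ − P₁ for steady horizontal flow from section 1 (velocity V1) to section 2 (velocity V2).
Formula: \Delta P = \frac{1}{2} \rho (V_1^2 - V_2^2)
delta_P = 0.5·1000·(8.334² − 3.253²)/1000 = 29.44 kPa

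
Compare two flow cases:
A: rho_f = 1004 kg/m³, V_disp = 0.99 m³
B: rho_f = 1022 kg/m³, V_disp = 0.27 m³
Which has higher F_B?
F_B(A) = 9751 N, F_B(B) = 2707 N. Answer: A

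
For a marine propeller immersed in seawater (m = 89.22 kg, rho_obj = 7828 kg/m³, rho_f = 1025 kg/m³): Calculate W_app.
Formula: W_{app} = mg\left(1 - \frac{\rho_f}{\rho_{obj}}\right)
W_app = 89.22·9.81·(1 − 1025/7828) = 760.6 N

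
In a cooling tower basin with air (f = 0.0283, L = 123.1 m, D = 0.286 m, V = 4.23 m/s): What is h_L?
Formula: h_L = f \frac{L}{D} \frac{V^2}{2g}
h_L = 0.0283·(123.1/0.286)·4.23²/(2·9.81) = 11.11 m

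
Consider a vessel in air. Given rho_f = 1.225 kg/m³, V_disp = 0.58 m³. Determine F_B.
Formula: F_B = \rho_f g V_{disp}
F_B = 1.225·9.81·0.58 = 6.97 N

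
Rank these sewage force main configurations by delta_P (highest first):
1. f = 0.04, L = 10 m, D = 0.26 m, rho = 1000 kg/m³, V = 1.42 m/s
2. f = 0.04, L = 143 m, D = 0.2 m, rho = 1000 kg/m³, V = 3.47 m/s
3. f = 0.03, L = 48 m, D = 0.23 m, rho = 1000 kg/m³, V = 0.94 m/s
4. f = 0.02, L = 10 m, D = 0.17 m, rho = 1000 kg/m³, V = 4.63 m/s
Case 1: delta_P = 1.551 kPa
Case 2: delta_P = 172.2 kPa
Case 3: delta_P = 2.766 kPa
Case 4: delta_P = 12.61 kPa
Ranking (highest first): 2, 4, 3, 1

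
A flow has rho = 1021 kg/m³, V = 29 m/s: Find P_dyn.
Formula: P_{dyn} = \frac{1}{2} \rho V^2
P_dyn = 0.5·1021·29²/1000 = 429.3 kPa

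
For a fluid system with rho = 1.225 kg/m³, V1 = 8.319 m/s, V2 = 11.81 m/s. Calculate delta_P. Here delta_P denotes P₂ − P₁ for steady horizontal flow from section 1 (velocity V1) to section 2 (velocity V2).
Formula: \Delta P = \frac{1}{2} \rho (V_1^2 - V_2^2)
delta_P = 0.5·1.225·(8.319² − 11.81²)/1000 = -0.04304 kPa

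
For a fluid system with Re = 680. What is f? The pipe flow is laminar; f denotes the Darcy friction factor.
Formula: f = \frac{64}{Re}
f = 64/680 = 0.09412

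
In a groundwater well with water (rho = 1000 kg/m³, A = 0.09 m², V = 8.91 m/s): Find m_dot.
Formula: \dot{m} = \rho A V
m_dot = 1000·0.09·8.91 = 801.9 kg/s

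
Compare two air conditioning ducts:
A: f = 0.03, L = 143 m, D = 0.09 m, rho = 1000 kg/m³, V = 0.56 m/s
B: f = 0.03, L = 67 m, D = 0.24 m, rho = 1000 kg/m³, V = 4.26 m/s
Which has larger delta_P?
delta_P(A) = 7.474 kPa, delta_P(B) = 75.99 kPa. Answer: B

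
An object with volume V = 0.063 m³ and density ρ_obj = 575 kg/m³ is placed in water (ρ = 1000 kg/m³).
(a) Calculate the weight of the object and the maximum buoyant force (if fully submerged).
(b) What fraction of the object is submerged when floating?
(a) W=rho_obj*g*V=575*9.81*0.063=355.4 N; F_B(max)=rho*g*V=1000*9.81*0.063=618.0 N
(b) Floating fraction=rho_obj/rho=575/1000=0.575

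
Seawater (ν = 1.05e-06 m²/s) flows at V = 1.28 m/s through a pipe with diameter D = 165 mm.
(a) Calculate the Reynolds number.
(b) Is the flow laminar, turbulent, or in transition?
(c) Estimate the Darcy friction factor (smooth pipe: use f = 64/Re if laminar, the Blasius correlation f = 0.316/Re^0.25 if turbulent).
(a) Re = V·D/ν = 1.28·0.165/1.05e-06 = 201140
(b) Flow regime: turbulent (Re > 4000)
(c) Friction factor: f = 0.316/Re^0.25 = 0.316/201140^0.25 = 0.01492 (Blasius is strictly valid for Re ≲ 1e5; used here as the smooth-pipe estimate the problem specifies)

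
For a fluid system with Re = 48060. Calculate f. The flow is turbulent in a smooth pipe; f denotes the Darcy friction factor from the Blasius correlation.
Formula: f = \frac{0.316}{Re^{0.25}}
f = 0.316/48060^0.25 = 0.02134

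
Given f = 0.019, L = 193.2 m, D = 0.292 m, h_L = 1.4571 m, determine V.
Formula: h_L = f \frac{L}{D} \frac{V^2}{2g}
Substituting knowns: 1.4571 = 0.019·(193.2/0.292)·V²/(2·9.81)
Solving for V: V = √(1.4571·2·9.81/(0.019·(193.2/0.292))) = 1.508 m/s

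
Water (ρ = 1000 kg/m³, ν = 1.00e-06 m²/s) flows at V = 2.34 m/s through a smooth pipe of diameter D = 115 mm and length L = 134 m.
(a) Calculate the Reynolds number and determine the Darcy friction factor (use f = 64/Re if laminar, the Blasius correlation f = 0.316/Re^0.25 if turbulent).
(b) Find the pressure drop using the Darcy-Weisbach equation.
(a) Re = V·D/ν = 2.34·0.115/1.00e-06 = 269100 → turbulent (Re > 4000); f = 0.316/Re^0.25 = 0.316/269100^0.25 = 0.013874 (Blasius is strictly valid for Re ≲ 1e5; used here as the smooth-pipe estimate the problem specifies)
(b) Darcy-Weisbach: ΔP = f·(L/D)·½ρV²/1000 = 0.013874·(134/0.115)·½·1000·2.34²/1000 = 44.26 kPa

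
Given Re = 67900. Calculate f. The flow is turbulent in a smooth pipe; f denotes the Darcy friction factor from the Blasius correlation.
Formula: f = \frac{0.316}{Re^{0.25}}
f = 0.316/67900^0.25 = 0.01958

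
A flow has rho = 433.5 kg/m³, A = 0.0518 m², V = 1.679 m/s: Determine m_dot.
Formula: \dot{m} = \rho A V
m_dot = 433.5·0.0518·1.679 = 37.7 kg/s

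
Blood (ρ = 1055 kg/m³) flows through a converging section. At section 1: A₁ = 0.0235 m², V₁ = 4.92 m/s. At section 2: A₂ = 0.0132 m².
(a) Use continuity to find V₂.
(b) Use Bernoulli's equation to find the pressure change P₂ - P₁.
(a) Continuity: A₁V₁=A₂V₂ -> V₂=A₁V₁/A₂=0.0235*4.92/0.0132=8.76 m/s
(b) Bernoulli: P₂-P₁=0.5*rho*(V₁^2-V₂^2)/1000=0.5*1055*(4.92^2-8.76^2)/1000=-27.71 kPa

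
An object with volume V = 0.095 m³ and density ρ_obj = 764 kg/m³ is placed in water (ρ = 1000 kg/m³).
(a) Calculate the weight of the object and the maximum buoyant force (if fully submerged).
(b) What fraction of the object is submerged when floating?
(a) W=rho_obj*g*V=764*9.81*0.095=712.0 N; F_B(max)=rho*g*V=1000*9.81*0.095=932.0 N
(b) Floating fraction=rho_obj/rho=764/1000=0.764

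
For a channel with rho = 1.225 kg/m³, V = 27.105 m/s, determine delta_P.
Formula: V = \sqrt{\frac{2 \Delta P}{\rho}}
Substituting knowns: 27.105 = √(2·(delta_P·1000)/1.225)
Solving for delta_P: delta_P = 27.105²·1.225/2/1000 = 0.45 kPa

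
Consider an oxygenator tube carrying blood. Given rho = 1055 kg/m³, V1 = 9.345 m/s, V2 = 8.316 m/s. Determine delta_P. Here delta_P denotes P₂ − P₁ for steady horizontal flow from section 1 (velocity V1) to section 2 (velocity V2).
Formula: \Delta P = \frac{1}{2} \rho (V_1^2 - V_2^2)
delta_P = 0.5·1055·(9.345² − 8.316²)/1000 = 9.586 kPa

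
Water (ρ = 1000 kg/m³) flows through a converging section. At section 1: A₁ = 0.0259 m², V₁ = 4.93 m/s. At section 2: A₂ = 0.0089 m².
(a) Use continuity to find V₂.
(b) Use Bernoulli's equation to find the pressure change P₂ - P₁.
(a) Continuity: A₁V₁=A₂V₂ -> V₂=A₁V₁/A₂=0.0259*4.93/0.0089=14.35 m/s
(b) Bernoulli: P₂-P₁=0.5*rho*(V₁^2-V₂^2)/1000=0.5*1000*(4.93^2-14.35^2)/1000=-90.81 kPa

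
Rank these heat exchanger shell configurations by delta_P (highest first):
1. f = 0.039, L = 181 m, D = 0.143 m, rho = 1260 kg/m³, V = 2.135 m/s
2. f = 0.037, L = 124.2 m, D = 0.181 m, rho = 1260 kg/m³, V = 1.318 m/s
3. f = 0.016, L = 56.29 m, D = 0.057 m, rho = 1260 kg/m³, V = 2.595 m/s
Case 1: delta_P = 141.8 kPa
Case 2: delta_P = 27.79 kPa
Case 3: delta_P = 67.03 kPa
Ranking (highest first): 1, 3, 2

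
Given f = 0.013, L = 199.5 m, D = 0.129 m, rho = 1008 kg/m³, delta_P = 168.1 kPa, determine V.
Formula: \Delta P = f \frac{L}{D} \frac{\rho V^2}{2}
Substituting knowns: 168.1 = 0.013·(199.5/0.129)·0.5·1008·V²/1000
Solving for V: V = √((168.1·1000)/(0.013·(199.5/0.129)·0.5·1008)) = 4.073 m/s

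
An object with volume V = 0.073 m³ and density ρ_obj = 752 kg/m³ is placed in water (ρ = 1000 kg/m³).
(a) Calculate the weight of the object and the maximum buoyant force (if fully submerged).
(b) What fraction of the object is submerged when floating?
(a) W=rho_obj*g*V=752*9.81*0.073=538.5 N; F_B(max)=rho*g*V=1000*9.81*0.073=716.1 N
(b) Floating fraction=rho_obj/rho=752/1000=0.752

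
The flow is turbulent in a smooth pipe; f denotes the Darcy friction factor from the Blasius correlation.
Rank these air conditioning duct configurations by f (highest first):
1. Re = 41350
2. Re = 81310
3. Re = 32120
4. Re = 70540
Case 1: f = 0.02216
Case 2: f = 0.01871
Case 3: f = 0.0236
Case 4: f = 0.01939
Ranking (highest first): 3, 1, 4, 2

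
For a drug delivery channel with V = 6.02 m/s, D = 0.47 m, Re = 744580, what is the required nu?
Formula: Re = \frac{V D}{\nu}
Substituting knowns: 744580 = 6.02·0.47/nu
Solving for nu: nu = 6.02·0.47/744580 = 3.800e-06 m²/s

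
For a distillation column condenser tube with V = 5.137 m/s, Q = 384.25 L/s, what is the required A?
Formula: Q = A V
Substituting knowns: 384.25 = A·5.137·1000
Solving for A: A = (384.25/1000)/5.137 = 0.0748 m²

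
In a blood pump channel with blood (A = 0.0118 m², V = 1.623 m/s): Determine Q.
Formula: Q = A V
Q = 0.0118·1.623·1000 = 19.15 L/s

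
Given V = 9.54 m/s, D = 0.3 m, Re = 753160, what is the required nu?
Formula: Re = \frac{V D}{\nu}
Substituting knowns: 753160 = 9.54·0.3/nu
Solving for nu: nu = 9.54·0.3/753160 = 3.800e-06 m²/s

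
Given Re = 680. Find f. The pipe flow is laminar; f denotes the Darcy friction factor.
Formula: f = \frac{64}{Re}
f = 64/680 = 0.09412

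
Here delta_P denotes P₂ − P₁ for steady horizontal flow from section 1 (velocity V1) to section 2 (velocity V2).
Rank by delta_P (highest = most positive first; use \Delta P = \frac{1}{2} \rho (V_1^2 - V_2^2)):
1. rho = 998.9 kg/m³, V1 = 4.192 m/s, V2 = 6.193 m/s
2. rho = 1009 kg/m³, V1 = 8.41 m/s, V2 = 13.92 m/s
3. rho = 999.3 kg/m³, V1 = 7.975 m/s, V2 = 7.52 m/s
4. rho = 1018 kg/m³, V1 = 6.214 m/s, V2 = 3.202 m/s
Case 1: delta_P = -10.38 kPa
Case 2: delta_P = -62.07 kPa
Case 3: delta_P = 3.523 kPa
Case 4: delta_P = 14.44 kPa
Ranking (highest first): 4, 3, 1, 2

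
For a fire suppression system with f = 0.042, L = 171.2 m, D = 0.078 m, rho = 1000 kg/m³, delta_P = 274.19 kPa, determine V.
Formula: \Delta P = f \frac{L}{D} \frac{\rho V^2}{2}
Substituting knowns: 274.19 = 0.042·(171.2/0.078)·0.5·1000·V²/1000
Solving for V: V = √((274.19·1000)/(0.042·(171.2/0.078)·0.5·1000)) = 2.439 m/s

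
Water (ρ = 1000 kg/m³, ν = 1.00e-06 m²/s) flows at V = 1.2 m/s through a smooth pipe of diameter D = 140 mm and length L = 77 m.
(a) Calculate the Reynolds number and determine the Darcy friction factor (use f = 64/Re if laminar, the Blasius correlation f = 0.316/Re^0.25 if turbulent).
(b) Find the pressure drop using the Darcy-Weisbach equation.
(a) Re = V·D/ν = 1.2·0.14/1.00e-06 = 168000 → turbulent (Re > 4000); f = 0.316/Re^0.25 = 0.316/168000^0.25 = 0.015608 (Blasius is strictly valid for Re ≲ 1e5; used here as the smooth-pipe estimate the problem specifies)
(b) Darcy-Weisbach: ΔP = f·(L/D)·½ρV²/1000 = 0.015608·(77/0.140)·½·1000·1.2²/1000 = 6.181 kPa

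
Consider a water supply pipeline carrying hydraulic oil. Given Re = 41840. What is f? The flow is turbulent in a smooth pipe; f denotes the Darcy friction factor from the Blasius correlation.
Formula: f = \frac{0.316}{Re^{0.25}}
f = 0.316/41840^0.25 = 0.02209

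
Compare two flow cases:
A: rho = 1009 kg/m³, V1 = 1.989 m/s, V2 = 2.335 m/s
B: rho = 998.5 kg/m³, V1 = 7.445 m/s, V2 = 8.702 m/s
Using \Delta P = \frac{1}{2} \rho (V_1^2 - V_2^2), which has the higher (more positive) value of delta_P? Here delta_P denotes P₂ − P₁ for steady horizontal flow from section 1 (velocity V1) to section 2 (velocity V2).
delta_P(A) = -0.7548 kPa, delta_P(B) = -10.13 kPa. Answer: A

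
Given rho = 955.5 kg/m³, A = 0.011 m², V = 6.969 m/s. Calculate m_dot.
Formula: \dot{m} = \rho A V
m_dot = 955.5·0.011·6.969 = 73.25 kg/s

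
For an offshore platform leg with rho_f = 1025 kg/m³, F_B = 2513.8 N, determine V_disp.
Formula: F_B = \rho_f g V_{disp}
Substituting knowns: 2513.8 = 1025·9.81·V_disp
Solving for V_disp: V_disp = 2513.8/(1025·9.81) = 0.25 m³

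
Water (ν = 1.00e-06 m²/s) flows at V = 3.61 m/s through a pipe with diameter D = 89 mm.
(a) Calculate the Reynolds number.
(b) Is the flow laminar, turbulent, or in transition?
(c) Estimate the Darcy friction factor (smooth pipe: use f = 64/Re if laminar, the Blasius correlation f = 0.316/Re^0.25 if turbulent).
(a) Re = V·D/ν = 3.61·0.089/1.00e-06 = 321290
(b) Flow regime: turbulent (Re > 4000)
(c) Friction factor: f = 0.316/Re^0.25 = 0.316/321290^0.25 = 0.01327 (Blasius is strictly valid for Re ≲ 1e5; used here as the smooth-pipe estimate the problem specifies)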